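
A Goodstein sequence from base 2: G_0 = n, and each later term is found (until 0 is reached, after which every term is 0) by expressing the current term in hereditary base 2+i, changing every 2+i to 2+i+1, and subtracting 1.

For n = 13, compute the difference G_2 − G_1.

(0) 13|_2 = 2^(2 + 1) + 2^2 + 1 ↦ 3^(3 + 1) + 3^3 + 1|_3 = 109 ⇒ 108
(1) 108|_3 = 3^(3 + 1) + 3^3 ↦ 4^(4 + 1) + 4^4|_4 = 1280 ⇒ 1279

1171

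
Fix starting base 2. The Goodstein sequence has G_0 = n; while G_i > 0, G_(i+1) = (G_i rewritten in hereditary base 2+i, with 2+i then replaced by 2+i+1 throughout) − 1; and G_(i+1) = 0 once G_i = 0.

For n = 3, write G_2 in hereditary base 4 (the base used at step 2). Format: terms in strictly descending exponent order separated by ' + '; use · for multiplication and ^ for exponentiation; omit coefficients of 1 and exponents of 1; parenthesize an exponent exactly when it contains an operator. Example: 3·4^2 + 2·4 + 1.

3

step 0: 3 = 2 + 1; sub 3 for 2: 3 + 1; = 4; G_1 = 4−1 = 3
step 1: 3 = 3; sub 4 for 3: 4; = 4; G_2 = 4−1 = 3
step 2: 3 = 3; sub 5 for 4: 3; = 3; G_3 = 3−1 = 2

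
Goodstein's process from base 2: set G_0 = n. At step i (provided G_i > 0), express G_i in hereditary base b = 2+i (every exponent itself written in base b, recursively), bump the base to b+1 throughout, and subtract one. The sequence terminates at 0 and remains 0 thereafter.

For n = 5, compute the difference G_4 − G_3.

308

G_0 = 5. HB_2(5) = 2^2 + 1. Bump = 28. G_1 = 27.
G_1 = 27. HB_3(27) = 3^3. Bump = 256. G_2 = 255.
G_2 = 255. HB_4(255) = 3·4^3 + 3·4^2 + 3·4 + 3. Bump = 468. G_3 = 467.
G_3 = 467. HB_5(467) = 3·5^3 + 3·5^2 + 3·5 + 2. Bump = 776. G_4 = 775.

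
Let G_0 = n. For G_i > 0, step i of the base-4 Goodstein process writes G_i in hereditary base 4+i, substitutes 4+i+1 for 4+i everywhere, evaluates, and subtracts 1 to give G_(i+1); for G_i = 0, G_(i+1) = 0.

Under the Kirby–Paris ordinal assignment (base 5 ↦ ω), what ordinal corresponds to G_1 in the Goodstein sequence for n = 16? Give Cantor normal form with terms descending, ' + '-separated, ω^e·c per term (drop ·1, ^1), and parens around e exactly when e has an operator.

(0) 16|_4 = 4^2 ↦ 5^2|_5 = 25 ⇒ 24
(1) 24|_5 = 4·5 + 4 ↦ 4·6 + 4|_6 = 28 ⇒ 27

ω·4 + 4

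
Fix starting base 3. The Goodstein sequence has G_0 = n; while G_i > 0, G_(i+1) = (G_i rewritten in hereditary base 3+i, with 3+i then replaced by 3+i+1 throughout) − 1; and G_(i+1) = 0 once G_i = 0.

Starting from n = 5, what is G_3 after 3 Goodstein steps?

step 0: 5 = 3 + 2; sub 4 for 3: 4 + 2; = 6; G_1 = 6−1 = 5
step 1: 5 = 4 + 1; sub 5 for 4: 5 + 1; = 6; G_2 = 6−1 = 5
step 2: 5 = 5; sub 6 for 5: 6; = 6; G_3 = 6−1 = 5
step 3: 5 = 5; sub 7 for 6: 5; = 5; G_4 = 5−1 = 4

5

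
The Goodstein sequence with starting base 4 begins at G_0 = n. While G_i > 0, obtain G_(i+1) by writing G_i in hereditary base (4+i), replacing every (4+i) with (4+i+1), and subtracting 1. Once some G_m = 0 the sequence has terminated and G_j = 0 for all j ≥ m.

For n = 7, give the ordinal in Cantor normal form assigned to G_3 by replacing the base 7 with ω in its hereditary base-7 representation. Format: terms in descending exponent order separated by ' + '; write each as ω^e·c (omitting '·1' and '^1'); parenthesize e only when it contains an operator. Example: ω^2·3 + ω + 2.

base 4: 7 = 4 + 3; at 5: 5 + 3 = 8; next = 7
base 5: 7 = 5 + 2; at 6: 6 + 2 = 8; next = 7
base 6: 7 = 6 + 1; at 7: 7 + 1 = 8; next = 7

ω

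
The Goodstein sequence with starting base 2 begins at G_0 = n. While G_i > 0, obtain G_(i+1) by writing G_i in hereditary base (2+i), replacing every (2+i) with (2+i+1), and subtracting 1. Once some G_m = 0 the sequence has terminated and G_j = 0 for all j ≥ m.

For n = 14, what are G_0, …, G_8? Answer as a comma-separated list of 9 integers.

base 2: 14 = 2^(2 + 1) + 2^2 + 2; at 3: 3^(3 + 1) + 3^3 + 3 = 111; next = 110
base 3: 110 = 3^(3 + 1) + 3^3 + 2; at 4: 4^(4 + 1) + 4^4 + 2 = 1282; next = 1281
base 4: 1281 = 4^(4 + 1) + 4^4 + 1; at 5: 5^(5 + 1) + 5^5 + 1 = 18751; next = 18750
base 5: 18750 = 5^(5 + 1) + 5^5; at 6: 6^(6 + 1) + 6^6 = 326592; next = 326591
base 6: 326591 = 6^(6 + 1) + 5·6^5 + 5·6^4 + 5·6^3 + 5·6^2 + 5·6 + 5; at 7: 7^(7 + 1) + 5·7^5 + 5·7^4 + 5·7^3 + 5·7^2 + 5·7 + 5 = 5862841; next = 5862840
base 7: 5862840 = 7^(7 + 1) + 5·7^5 + 5·7^4 + 5·7^3 + 5·7^2 + 5·7 + 4; at 8: 8^(8 + 1) + 5·8^5 + 5·8^4 + 5·8^3 + 5·8^2 + 5·8 + 4 = 134404972; next = 134404971
base 8: 134404971 = 8^(8 + 1) + 5·8^5 + 5·8^4 + 5·8^3 + 5·8^2 + 5·8 + 3; at 9: 9^(9 + 1) + 5·9^5 + 5·9^4 + 5·9^3 + 5·9^2 + 5·9 + 3 = 3487116549; next = 3487116548
base 9: 3487116548 = 9^(9 + 1) + 5·9^5 + 5·9^4 + 5·9^3 + 5·9^2 + 5·9 + 2; at 10: 10^(10 + 1) + 5·10^5 + 5·10^4 + 5·10^3 + 5·10^2 + 5·10 + 2 = 100000555552; next = 100000555551

14, 110, 1281, 18750, 326591, 5862840, 134404971, 3487116548, 100000555551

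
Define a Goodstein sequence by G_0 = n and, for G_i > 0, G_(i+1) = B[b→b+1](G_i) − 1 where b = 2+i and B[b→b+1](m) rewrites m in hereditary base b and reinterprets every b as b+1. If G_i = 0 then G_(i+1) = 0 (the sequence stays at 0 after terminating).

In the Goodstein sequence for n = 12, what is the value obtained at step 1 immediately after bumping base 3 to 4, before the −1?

step 0: 12 = 2^(2 + 1) + 2^2; sub 3 for 2: 3^(3 + 1) + 3^3; = 108; G_1 = 108−1 = 107
step 1: 107 = 3^(3 + 1) + 2·3^2 + 2·3 + 2; sub 4 for 3: 4^(4 + 1) + 2·4^2 + 2·4 + 2; = 1066; G_2 = 1066−1 = 1065

1066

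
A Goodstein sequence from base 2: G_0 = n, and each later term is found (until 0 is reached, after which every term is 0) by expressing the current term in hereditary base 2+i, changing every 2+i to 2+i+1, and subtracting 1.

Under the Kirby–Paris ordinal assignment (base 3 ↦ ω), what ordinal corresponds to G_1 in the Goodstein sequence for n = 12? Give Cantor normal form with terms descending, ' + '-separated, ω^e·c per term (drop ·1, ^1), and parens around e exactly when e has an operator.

base 2: 12 = 2^(2 + 1) + 2^2; at 3: 3^(3 + 1) + 3^3 = 108; next = 107
base 3: 107 = 3^(3 + 1) + 2·3^2 + 2·3 + 2; at 4: 4^(4 + 1) + 2·4^2 + 2·4 + 2 = 1066; next = 1065

ω^(ω + 1) + ω^2·2 + ω·2 + 2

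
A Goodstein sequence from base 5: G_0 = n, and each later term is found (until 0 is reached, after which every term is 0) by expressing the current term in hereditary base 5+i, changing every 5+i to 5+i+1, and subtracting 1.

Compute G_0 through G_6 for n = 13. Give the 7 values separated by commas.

13, 14, 15, 16, 17, 17, 17

(0) 13|_5 = 2·5 + 3 ↦ 2·6 + 3|_6 = 15 ⇒ 14
(1) 14|_6 = 2·6 + 2 ↦ 2·7 + 2|_7 = 16 ⇒ 15
(2) 15|_7 = 2·7 + 1 ↦ 2·8 + 1|_8 = 17 ⇒ 16
(3) 16|_8 = 2·8 ↦ 2·9|_9 = 18 ⇒ 17
(4) 17|_9 = 9 + 8 ↦ 10 + 8|_10 = 18 ⇒ 17
(5) 17|_10 = 10 + 7 ↦ 11 + 7|_11 = 18 ⇒ 17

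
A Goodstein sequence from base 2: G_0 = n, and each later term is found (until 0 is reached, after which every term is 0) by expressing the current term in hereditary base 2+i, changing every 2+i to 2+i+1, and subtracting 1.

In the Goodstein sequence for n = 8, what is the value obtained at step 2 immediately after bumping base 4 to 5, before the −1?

(0) 8|_2 = 2^(2 + 1) ↦ 3^(3 + 1)|_3 = 81 ⇒ 80
(1) 80|_3 = 2·3^3 + 2·3^2 + 2·3 + 2 ↦ 2·4^4 + 2·4^2 + 2·4 + 2|_4 = 554 ⇒ 553
(2) 553|_4 = 2·4^4 + 2·4^2 + 2·4 + 1 ↦ 2·5^5 + 2·5^2 + 2·5 + 1|_5 = 6311 ⇒ 6310

6311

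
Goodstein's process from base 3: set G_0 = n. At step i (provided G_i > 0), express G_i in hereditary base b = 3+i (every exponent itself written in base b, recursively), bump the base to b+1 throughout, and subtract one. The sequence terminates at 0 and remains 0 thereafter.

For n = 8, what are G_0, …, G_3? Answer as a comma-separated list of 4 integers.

8, 9, 10, 11

step 0: 8 = 2·3 + 2; sub 4 for 3: 2·4 + 2; = 10; G_1 = 10−1 = 9
step 1: 9 = 2·4 + 1; sub 5 for 4: 2·5 + 1; = 11; G_2 = 11−1 = 10
step 2: 10 = 2·5; sub 6 for 5: 2·6; = 12; G_3 = 12−1 = 11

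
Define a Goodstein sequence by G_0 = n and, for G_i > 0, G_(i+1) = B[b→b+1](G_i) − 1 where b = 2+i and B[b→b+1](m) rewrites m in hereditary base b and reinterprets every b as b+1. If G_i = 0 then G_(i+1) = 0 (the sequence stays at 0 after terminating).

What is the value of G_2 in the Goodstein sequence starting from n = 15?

G_0 = 15. HB_2(15) = 2^(2 + 1) + 2^2 + 2 + 1. Bump = 112. G_1 = 111.
G_1 = 111. HB_3(111) = 3^(3 + 1) + 3^3 + 3. Bump = 1284. G_2 = 1283.
G_2 = 1283. HB_4(1283) = 4^(4 + 1) + 4^4 + 3. Bump = 18753. G_3 = 18752.

1283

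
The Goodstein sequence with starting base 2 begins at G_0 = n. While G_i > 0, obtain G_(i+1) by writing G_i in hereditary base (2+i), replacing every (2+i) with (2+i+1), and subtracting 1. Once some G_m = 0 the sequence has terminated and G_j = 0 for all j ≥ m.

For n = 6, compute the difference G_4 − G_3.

base 2: 6 = 2^2 + 2; at 3: 3^3 + 3 = 30; next = 29
base 3: 29 = 3^3 + 2; at 4: 4^4 + 2 = 258; next = 257
base 4: 257 = 4^4 + 1; at 5: 5^5 + 1 = 3126; next = 3125
base 5: 3125 = 5^5; at 6: 6^6 = 46656; next = 46655

43530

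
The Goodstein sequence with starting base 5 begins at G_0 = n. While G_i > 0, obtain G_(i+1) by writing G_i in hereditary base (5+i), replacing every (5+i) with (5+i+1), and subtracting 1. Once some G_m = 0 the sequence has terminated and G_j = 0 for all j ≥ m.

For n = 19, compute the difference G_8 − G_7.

[0] 19 ≡ 3·5 + 4 (base 5). Lift 6: 22. −1: 21.
[1] 21 ≡ 3·6 + 3 (base 6). Lift 7: 24. −1: 23.
[2] 23 ≡ 3·7 + 2 (base 7). Lift 8: 26. −1: 25.
[3] 25 ≡ 3·8 + 1 (base 8). Lift 9: 28. −1: 27.
[4] 27 ≡ 3·9 (base 9). Lift 10: 30. −1: 29.
[5] 29 ≡ 2·10 + 9 (base 10). Lift 11: 31. −1: 30.
[6] 30 ≡ 2·11 + 8 (base 11). Lift 12: 32. −1: 31.
[7] 31 ≡ 2·12 + 7 (base 12). Lift 13: 33. −1: 32.

1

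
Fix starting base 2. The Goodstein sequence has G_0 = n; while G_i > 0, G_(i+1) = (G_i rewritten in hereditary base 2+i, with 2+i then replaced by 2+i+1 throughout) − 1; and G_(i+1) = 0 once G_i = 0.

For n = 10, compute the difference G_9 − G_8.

1376558683279

base 2: 10 = 2^(2 + 1) + 2; at 3: 3^(3 + 1) + 3 = 84; next = 83
base 3: 83 = 3^(3 + 1) + 2; at 4: 4^(4 + 1) + 2 = 1026; next = 1025
base 4: 1025 = 4^(4 + 1) + 1; at 5: 5^(5 + 1) + 1 = 15626; next = 15625
base 5: 15625 = 5^(5 + 1); at 6: 6^(6 + 1) = 279936; next = 279935
base 6: 279935 = 5·6^6 + 5·6^5 + 5·6^4 + 5·6^3 + 5·6^2 + 5·6 + 5; at 7: 5·7^7 + 5·7^5 + 5·7^4 + 5·7^3 + 5·7^2 + 5·7 + 5 = 4215755; next = 4215754
base 7: 4215754 = 5·7^7 + 5·7^5 + 5·7^4 + 5·7^3 + 5·7^2 + 5·7 + 4; at 8: 5·8^8 + 5·8^5 + 5·8^4 + 5·8^3 + 5·8^2 + 5·8 + 4 = 84073324; next = 84073323
base 8: 84073323 = 5·8^8 + 5·8^5 + 5·8^4 + 5·8^3 + 5·8^2 + 5·8 + 3; at 9: 5·9^9 + 5·9^5 + 5·9^4 + 5·9^3 + 5·9^2 + 5·9 + 3 = 1937434593; next = 1937434592
base 9: 1937434592 = 5·9^9 + 5·9^5 + 5·9^4 + 5·9^3 + 5·9^2 + 5·9 + 2; at 10: 5·10^10 + 5·10^5 + 5·10^4 + 5·10^3 + 5·10^2 + 5·10 + 2 = 50000555552; next = 50000555551
base 10: 50000555551 = 5·10^10 + 5·10^5 + 5·10^4 + 5·10^3 + 5·10^2 + 5·10 + 1; at 11: 5·11^11 + 5·11^5 + 5·11^4 + 5·11^3 + 5·11^2 + 5·11 + 1 = 1426559238831; next = 1426559238830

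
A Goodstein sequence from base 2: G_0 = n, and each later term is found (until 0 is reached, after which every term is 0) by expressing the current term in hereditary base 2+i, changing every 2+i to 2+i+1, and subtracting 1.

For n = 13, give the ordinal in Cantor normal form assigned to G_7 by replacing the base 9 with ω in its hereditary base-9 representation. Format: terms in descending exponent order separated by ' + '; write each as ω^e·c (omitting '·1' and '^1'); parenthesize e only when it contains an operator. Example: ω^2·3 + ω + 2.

13 —HB2→ 2^(2 + 1) + 2^2 + 1 —bump→ 3^(3 + 1) + 3^3 + 1 = 109 —(−1)→ 108
108 —HB3→ 3^(3 + 1) + 3^3 —bump→ 4^(4 + 1) + 4^4 = 1280 —(−1)→ 1279
1279 —HB4→ 4^(4 + 1) + 3·4^3 + 3·4^2 + 3·4 + 3 —bump→ 5^(5 + 1) + 3·5^3 + 3·5^2 + 3·5 + 3 = 16093 —(−1)→ 16092
16092 —HB5→ 5^(5 + 1) + 3·5^3 + 3·5^2 + 3·5 + 2 —bump→ 6^(6 + 1) + 3·6^3 + 3·6^2 + 3·6 + 2 = 280712 —(−1)→ 280711
280711 —HB6→ 6^(6 + 1) + 3·6^3 + 3·6^2 + 3·6 + 1 —bump→ 7^(7 + 1) + 3·7^3 + 3·7^2 + 3·7 + 1 = 5765999 —(−1)→ 5765998
5765998 —HB7→ 7^(7 + 1) + 3·7^3 + 3·7^2 + 3·7 —bump→ 8^(8 + 1) + 3·8^3 + 3·8^2 + 3·8 = 134219480 —(−1)→ 134219479
134219479 —HB8→ 8^(8 + 1) + 3·8^3 + 3·8^2 + 2·8 + 7 —bump→ 9^(9 + 1) + 3·9^3 + 3·9^2 + 2·9 + 7 = 3486786856 —(−1)→ 3486786855
3486786855 —HB9→ 9^(9 + 1) + 3·9^3 + 3·9^2 + 2·9 + 6 —bump→ 10^(10 + 1) + 3·10^3 + 3·10^2 + 2·10 + 6 = 100000003326 —(−1)→ 100000003325

ω^(ω + 1) + ω^3·3 + ω^2·3 + ω·2 + 6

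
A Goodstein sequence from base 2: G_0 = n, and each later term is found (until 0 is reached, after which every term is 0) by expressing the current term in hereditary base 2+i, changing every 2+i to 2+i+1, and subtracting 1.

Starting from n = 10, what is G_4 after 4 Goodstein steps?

G_0=10  [base 2] 2^(2 + 1) + 2  →[2↦3]→  3^(3 + 1) + 3 = 84  −1 ⇒ G_1=83
G_1=83  [base 3] 3^(3 + 1) + 2  →[3↦4]→  4^(4 + 1) + 2 = 1026  −1 ⇒ G_2=1025
G_2=1025  [base 4] 4^(4 + 1) + 1  →[4↦5]→  5^(5 + 1) + 1 = 15626  −1 ⇒ G_3=15625
G_3=15625  [base 5] 5^(5 + 1)  →[5↦6]→  6^(6 + 1) = 279936  −1 ⇒ G_4=279935
G_4=279935  [base 6] 5·6^6 + 5·6^5 + 5·6^4 + 5·6^3 + 5·6^2 + 5·6 + 5  →[6↦7]→  5·7^7 + 5·7^5 + 5·7^4 + 5·7^3 + 5·7^2 + 5·7 + 5 = 4215755  −1 ⇒ G_5=4215754

279935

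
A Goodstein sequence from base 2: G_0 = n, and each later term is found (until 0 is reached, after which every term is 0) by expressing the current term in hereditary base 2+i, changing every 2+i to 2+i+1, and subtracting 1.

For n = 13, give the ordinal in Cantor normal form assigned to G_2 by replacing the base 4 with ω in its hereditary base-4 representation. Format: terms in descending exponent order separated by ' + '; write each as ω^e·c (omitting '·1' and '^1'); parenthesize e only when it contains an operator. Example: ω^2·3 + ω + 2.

(0) 13|_2 = 2^(2 + 1) + 2^2 + 1 ↦ 3^(3 + 1) + 3^3 + 1|_3 = 109 ⇒ 108
(1) 108|_3 = 3^(3 + 1) + 3^3 ↦ 4^(4 + 1) + 4^4|_4 = 1280 ⇒ 1279
(2) 1279|_4 = 4^(4 + 1) + 3·4^3 + 3·4^2 + 3·4 + 3 ↦ 5^(5 + 1) + 3·5^3 + 3·5^2 + 3·5 + 3|_5 = 16093 ⇒ 16092

ω^(ω + 1) + ω^3·3 + ω^2·3 + ω·3 + 3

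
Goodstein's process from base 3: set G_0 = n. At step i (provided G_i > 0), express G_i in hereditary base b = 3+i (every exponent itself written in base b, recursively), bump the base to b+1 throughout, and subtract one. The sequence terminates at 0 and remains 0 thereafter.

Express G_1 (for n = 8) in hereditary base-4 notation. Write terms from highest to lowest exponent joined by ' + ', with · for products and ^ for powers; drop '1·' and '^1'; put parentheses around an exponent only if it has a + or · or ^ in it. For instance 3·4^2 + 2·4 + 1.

2·4 + 1

base 3: 8 = 2·3 + 2; at 4: 2·4 + 2 = 10; next = 9
base 4: 9 = 2·4 + 1; at 5: 2·5 + 1 = 11; next = 10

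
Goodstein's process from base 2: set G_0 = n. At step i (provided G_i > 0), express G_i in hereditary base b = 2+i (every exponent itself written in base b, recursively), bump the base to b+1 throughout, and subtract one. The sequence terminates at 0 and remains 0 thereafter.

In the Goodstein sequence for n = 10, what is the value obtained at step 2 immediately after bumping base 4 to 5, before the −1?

G_0=10  [base 2] 2^(2 + 1) + 2  →[2↦3]→  3^(3 + 1) + 3 = 84  −1 ⇒ G_1=83
G_1=83  [base 3] 3^(3 + 1) + 2  →[3↦4]→  4^(4 + 1) + 2 = 1026  −1 ⇒ G_2=1025
G_2=1025  [base 4] 4^(4 + 1) + 1  →[4↦5]→  5^(5 + 1) + 1 = 15626  −1 ⇒ G_3=15625

15626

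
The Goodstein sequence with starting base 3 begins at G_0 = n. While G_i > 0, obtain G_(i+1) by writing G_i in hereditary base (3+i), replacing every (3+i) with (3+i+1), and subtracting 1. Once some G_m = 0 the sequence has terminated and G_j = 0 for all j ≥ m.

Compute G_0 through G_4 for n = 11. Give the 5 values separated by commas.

11, 17, 25, 35, 39

11 —HB3→ 3^2 + 2 —bump→ 4^2 + 2 = 18 —(−1)→ 17
17 —HB4→ 4^2 + 1 —bump→ 5^2 + 1 = 26 —(−1)→ 25
25 —HB5→ 5^2 —bump→ 6^2 = 36 —(−1)→ 35
35 —HB6→ 5·6 + 5 —bump→ 5·7 + 5 = 40 —(−1)→ 39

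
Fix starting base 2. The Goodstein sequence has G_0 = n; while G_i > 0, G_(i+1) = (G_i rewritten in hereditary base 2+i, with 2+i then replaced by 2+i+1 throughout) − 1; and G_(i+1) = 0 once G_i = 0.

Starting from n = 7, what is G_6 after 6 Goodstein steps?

16777215

G_0=7  [base 2] 2^2 + 2 + 1  →[2↦3]→  3^3 + 3 + 1 = 31  −1 ⇒ G_1=30
G_1=30  [base 3] 3^3 + 3  →[3↦4]→  4^4 + 4 = 260  −1 ⇒ G_2=259
G_2=259  [base 4] 4^4 + 3  →[4↦5]→  5^5 + 3 = 3128  −1 ⇒ G_3=3127
G_3=3127  [base 5] 5^5 + 2  →[5↦6]→  6^6 + 2 = 46658  −1 ⇒ G_4=46657
G_4=46657  [base 6] 6^6 + 1  →[6↦7]→  7^7 + 1 = 823544  −1 ⇒ G_5=823543
G_5=823543  [base 7] 7^7  →[7↦8]→  8^8 = 16777216  −1 ⇒ G_6=16777215
G_6=16777215  [base 8] 7·8^7 + 7·8^6 + 7·8^5 + 7·8^4 + 7·8^3 + 7·8^2 + 7·8 + 7  →[8↦9]→  7·9^7 + 7·9^6 + 7·9^5 + 7·9^4 + 7·9^3 + 7·9^2 + 7·9 + 7 = 37665880  −1 ⇒ G_7=37665879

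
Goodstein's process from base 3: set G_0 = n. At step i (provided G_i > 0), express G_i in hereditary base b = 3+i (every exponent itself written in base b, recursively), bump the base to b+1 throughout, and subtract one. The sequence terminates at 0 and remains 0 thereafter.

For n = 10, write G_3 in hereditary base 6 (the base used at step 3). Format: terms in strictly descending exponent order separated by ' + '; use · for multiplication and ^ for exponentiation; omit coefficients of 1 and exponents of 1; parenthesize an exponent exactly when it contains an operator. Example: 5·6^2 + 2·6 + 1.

i=0: 10 = 3^2 + 1 (b=3); 3→4: 4^2 + 1 = 17; 17−1 = 16
i=1: 16 = 4^2 (b=4); 4→5: 5^2 = 25; 25−1 = 24
i=2: 24 = 4·5 + 4 (b=5); 5→6: 4·6 + 4 = 28; 28−1 = 27
i=3: 27 = 4·6 + 3 (b=6); 6→7: 4·7 + 3 = 31; 31−1 = 30

4·6 + 3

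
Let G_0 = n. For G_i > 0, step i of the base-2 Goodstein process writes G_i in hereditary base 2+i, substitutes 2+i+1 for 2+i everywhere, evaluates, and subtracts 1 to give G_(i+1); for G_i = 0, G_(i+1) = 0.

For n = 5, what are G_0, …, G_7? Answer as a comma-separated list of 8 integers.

5, 27, 255, 467, 775, 1197, 1751, 2454

5 —HB2→ 2^2 + 1 —bump→ 3^3 + 1 = 28 —(−1)→ 27
27 —HB3→ 3^3 —bump→ 4^4 = 256 —(−1)→ 255
255 —HB4→ 3·4^3 + 3·4^2 + 3·4 + 3 —bump→ 3·5^3 + 3·5^2 + 3·5 + 3 = 468 —(−1)→ 467
467 —HB5→ 3·5^3 + 3·5^2 + 3·5 + 2 —bump→ 3·6^3 + 3·6^2 + 3·6 + 2 = 776 —(−1)→ 775
775 —HB6→ 3·6^3 + 3·6^2 + 3·6 + 1 —bump→ 3·7^3 + 3·7^2 + 3·7 + 1 = 1198 —(−1)→ 1197
1197 —HB7→ 3·7^3 + 3·7^2 + 3·7 —bump→ 3·8^3 + 3·8^2 + 3·8 = 1752 —(−1)→ 1751
1751 —HB8→ 3·8^3 + 3·8^2 + 2·8 + 7 —bump→ 3·9^3 + 3·9^2 + 2·9 + 7 = 2455 —(−1)→ 2454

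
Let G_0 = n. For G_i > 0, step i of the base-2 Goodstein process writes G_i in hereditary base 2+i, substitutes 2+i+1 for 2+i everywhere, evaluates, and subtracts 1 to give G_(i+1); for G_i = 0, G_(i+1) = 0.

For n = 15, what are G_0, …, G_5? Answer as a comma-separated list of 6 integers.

i=0: 15 = 2^(2 + 1) + 2^2 + 2 + 1 (b=2); 2→3: 3^(3 + 1) + 3^3 + 3 + 1 = 112; 112−1 = 111
i=1: 111 = 3^(3 + 1) + 3^3 + 3 (b=3); 3→4: 4^(4 + 1) + 4^4 + 4 = 1284; 1284−1 = 1283
i=2: 1283 = 4^(4 + 1) + 4^4 + 3 (b=4); 4→5: 5^(5 + 1) + 5^5 + 3 = 18753; 18753−1 = 18752
i=3: 18752 = 5^(5 + 1) + 5^5 + 2 (b=5); 5→6: 6^(6 + 1) + 6^6 + 2 = 326594; 326594−1 = 326593
i=4: 326593 = 6^(6 + 1) + 6^6 + 1 (b=6); 6→7: 7^(7 + 1) + 7^7 + 1 = 6588345; 6588345−1 = 6588344

15, 111, 1283, 18752, 326593, 6588344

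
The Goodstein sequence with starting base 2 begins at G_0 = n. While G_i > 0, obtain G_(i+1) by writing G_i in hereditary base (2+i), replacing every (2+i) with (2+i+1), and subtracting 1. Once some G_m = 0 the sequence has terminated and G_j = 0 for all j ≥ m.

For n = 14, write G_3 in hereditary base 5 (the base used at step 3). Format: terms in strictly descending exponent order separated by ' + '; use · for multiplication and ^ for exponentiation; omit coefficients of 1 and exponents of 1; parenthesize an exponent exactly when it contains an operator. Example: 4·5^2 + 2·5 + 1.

14 —HB2→ 2^(2 + 1) + 2^2 + 2 —bump→ 3^(3 + 1) + 3^3 + 3 = 111 —(−1)→ 110
110 —HB3→ 3^(3 + 1) + 3^3 + 2 —bump→ 4^(4 + 1) + 4^4 + 2 = 1282 —(−1)→ 1281
1281 —HB4→ 4^(4 + 1) + 4^4 + 1 —bump→ 5^(5 + 1) + 5^5 + 1 = 18751 —(−1)→ 18750
18750 —HB5→ 5^(5 + 1) + 5^5 —bump→ 6^(6 + 1) + 6^6 = 326592 —(−1)→ 326591

5^(5 + 1) + 5^5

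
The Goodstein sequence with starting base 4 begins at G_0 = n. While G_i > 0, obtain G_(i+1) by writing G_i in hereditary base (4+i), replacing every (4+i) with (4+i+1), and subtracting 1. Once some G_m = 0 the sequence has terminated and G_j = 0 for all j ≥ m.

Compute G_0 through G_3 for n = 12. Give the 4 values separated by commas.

(0) 12|_4 = 3·4 ↦ 3·5|_5 = 15 ⇒ 14
(1) 14|_5 = 2·5 + 4 ↦ 2·6 + 4|_6 = 16 ⇒ 15
(2) 15|_6 = 2·6 + 3 ↦ 2·7 + 3|_7 = 17 ⇒ 16

12, 14, 15, 16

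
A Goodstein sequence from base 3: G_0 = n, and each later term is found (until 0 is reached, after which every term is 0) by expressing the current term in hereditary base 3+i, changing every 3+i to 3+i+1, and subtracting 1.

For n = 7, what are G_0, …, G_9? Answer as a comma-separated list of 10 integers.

7, 8, 9, 9, 9, 9, 9, 9, 8, 7

step 0: 7 = 2·3 + 1; sub 4 for 3: 2·4 + 1; = 9; G_1 = 9−1 = 8
step 1: 8 = 2·4; sub 5 for 4: 2·5; = 10; G_2 = 10−1 = 9
step 2: 9 = 5 + 4; sub 6 for 5: 6 + 4; = 10; G_3 = 10−1 = 9
step 3: 9 = 6 + 3; sub 7 for 6: 7 + 3; = 10; G_4 = 10−1 = 9
step 4: 9 = 7 + 2; sub 8 for 7: 8 + 2; = 10; G_5 = 10−1 = 9
step 5: 9 = 8 + 1; sub 9 for 8: 9 + 1; = 10; G_6 = 10−1 = 9
step 6: 9 = 9; sub 10 for 9: 10; = 10; G_7 = 10−1 = 9
step 7: 9 = 9; sub 11 for 10: 9; = 9; G_8 = 9−1 = 8
step 8: 8 = 8; sub 12 for 11: 8; = 8; G_9 = 8−1 = 7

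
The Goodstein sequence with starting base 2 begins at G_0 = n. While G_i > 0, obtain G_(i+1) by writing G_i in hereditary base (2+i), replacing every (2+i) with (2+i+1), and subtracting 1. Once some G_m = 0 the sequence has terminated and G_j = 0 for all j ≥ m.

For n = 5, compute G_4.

5 —HB2→ 2^2 + 1 —bump→ 3^3 + 1 = 28 —(−1)→ 27
27 —HB3→ 3^3 —bump→ 4^4 = 256 —(−1)→ 255
255 —HB4→ 3·4^3 + 3·4^2 + 3·4 + 3 —bump→ 3·5^3 + 3·5^2 + 3·5 + 3 = 468 —(−1)→ 467
467 —HB5→ 3·5^3 + 3·5^2 + 3·5 + 2 —bump→ 3·6^3 + 3·6^2 + 3·6 + 2 = 776 —(−1)→ 775
775 —HB6→ 3·6^3 + 3·6^2 + 3·6 + 1 —bump→ 3·7^3 + 3·7^2 + 3·7 + 1 = 1198 —(−1)→ 1197

775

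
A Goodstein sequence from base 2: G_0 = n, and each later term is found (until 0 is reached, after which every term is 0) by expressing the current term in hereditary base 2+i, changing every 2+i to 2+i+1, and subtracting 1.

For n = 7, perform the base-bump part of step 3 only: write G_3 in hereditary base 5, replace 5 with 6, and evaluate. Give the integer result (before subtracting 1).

46658

G_0=7  [base 2] 2^2 + 2 + 1  →[2↦3]→  3^3 + 3 + 1 = 31  −1 ⇒ G_1=30
G_1=30  [base 3] 3^3 + 3  →[3↦4]→  4^4 + 4 = 260  −1 ⇒ G_2=259
G_2=259  [base 4] 4^4 + 3  →[4↦5]→  5^5 + 3 = 3128  −1 ⇒ G_3=3127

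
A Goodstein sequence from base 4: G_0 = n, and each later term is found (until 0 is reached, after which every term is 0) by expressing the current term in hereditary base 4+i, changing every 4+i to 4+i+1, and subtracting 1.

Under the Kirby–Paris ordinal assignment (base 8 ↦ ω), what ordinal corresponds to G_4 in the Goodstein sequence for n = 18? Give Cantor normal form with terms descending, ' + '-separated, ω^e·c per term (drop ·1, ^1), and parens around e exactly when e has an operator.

(0) 18|_4 = 4^2 + 2 ↦ 5^2 + 2|_5 = 27 ⇒ 26
(1) 26|_5 = 5^2 + 1 ↦ 6^2 + 1|_6 = 37 ⇒ 36
(2) 36|_6 = 6^2 ↦ 7^2|_7 = 49 ⇒ 48
(3) 48|_7 = 6·7 + 6 ↦ 6·8 + 6|_8 = 54 ⇒ 53
(4) 53|_8 = 6·8 + 5 ↦ 6·9 + 5|_9 = 59 ⇒ 58

ω·6 + 5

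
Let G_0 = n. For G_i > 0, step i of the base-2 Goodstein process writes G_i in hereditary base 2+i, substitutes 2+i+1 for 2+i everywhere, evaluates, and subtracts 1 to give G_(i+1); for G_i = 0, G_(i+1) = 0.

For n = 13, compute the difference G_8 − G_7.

96513216470

base 2: 13 = 2^(2 + 1) + 2^2 + 1; at 3: 3^(3 + 1) + 3^3 + 1 = 109; next = 108
base 3: 108 = 3^(3 + 1) + 3^3; at 4: 4^(4 + 1) + 4^4 = 1280; next = 1279
base 4: 1279 = 4^(4 + 1) + 3·4^3 + 3·4^2 + 3·4 + 3; at 5: 5^(5 + 1) + 3·5^3 + 3·5^2 + 3·5 + 3 = 16093; next = 16092
base 5: 16092 = 5^(5 + 1) + 3·5^3 + 3·5^2 + 3·5 + 2; at 6: 6^(6 + 1) + 3·6^3 + 3·6^2 + 3·6 + 2 = 280712; next = 280711
base 6: 280711 = 6^(6 + 1) + 3·6^3 + 3·6^2 + 3·6 + 1; at 7: 7^(7 + 1) + 3·7^3 + 3·7^2 + 3·7 + 1 = 5765999; next = 5765998
base 7: 5765998 = 7^(7 + 1) + 3·7^3 + 3·7^2 + 3·7; at 8: 8^(8 + 1) + 3·8^3 + 3·8^2 + 3·8 = 134219480; next = 134219479
base 8: 134219479 = 8^(8 + 1) + 3·8^3 + 3·8^2 + 2·8 + 7; at 9: 9^(9 + 1) + 3·9^3 + 3·9^2 + 2·9 + 7 = 3486786856; next = 3486786855
base 9: 3486786855 = 9^(9 + 1) + 3·9^3 + 3·9^2 + 2·9 + 6; at 10: 10^(10 + 1) + 3·10^3 + 3·10^2 + 2·10 + 6 = 100000003326; next = 100000003325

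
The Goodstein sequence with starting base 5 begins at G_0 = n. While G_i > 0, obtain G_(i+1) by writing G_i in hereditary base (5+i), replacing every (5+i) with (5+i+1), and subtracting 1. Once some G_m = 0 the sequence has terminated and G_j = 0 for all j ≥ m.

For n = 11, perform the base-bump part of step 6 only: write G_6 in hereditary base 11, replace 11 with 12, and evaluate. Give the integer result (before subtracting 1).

G_0=11  [base 5] 2·5 + 1  →[5↦6]→  2·6 + 1 = 13  −1 ⇒ G_1=12
G_1=12  [base 6] 2·6  →[6↦7]→  2·7 = 14  −1 ⇒ G_2=13
G_2=13  [base 7] 7 + 6  →[7↦8]→  8 + 6 = 14  −1 ⇒ G_3=13
G_3=13  [base 8] 8 + 5  →[8↦9]→  9 + 5 = 14  −1 ⇒ G_4=13
G_4=13  [base 9] 9 + 4  →[9↦10]→  10 + 4 = 14  −1 ⇒ G_5=13
G_5=13  [base 10] 10 + 3  →[10↦11]→  11 + 3 = 14  −1 ⇒ G_6=13
G_6=13  [base 11] 11 + 2  →[11↦12]→  12 + 2 = 14  −1 ⇒ G_7=13

14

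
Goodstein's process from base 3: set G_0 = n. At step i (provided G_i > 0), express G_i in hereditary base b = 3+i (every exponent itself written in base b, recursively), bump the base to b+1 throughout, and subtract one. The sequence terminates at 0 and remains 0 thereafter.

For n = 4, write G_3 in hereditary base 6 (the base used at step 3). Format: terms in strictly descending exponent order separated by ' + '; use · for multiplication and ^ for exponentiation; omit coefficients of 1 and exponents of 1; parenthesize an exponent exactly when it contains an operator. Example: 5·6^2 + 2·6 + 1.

3

G_0 = 4. HB_3(4) = 3 + 1. Bump = 5. G_1 = 4.
G_1 = 4. HB_4(4) = 4. Bump = 5. G_2 = 4.
G_2 = 4. HB_5(4) = 4. Bump = 4. G_3 = 3.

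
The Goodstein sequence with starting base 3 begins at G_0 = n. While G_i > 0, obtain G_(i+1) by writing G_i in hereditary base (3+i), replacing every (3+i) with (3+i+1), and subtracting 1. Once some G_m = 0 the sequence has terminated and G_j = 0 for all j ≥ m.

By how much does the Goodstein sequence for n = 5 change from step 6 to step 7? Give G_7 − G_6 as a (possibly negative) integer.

step 0: 5 = 3 + 2; sub 4 for 3: 4 + 2; = 6; G_1 = 6−1 = 5
step 1: 5 = 4 + 1; sub 5 for 4: 5 + 1; = 6; G_2 = 6−1 = 5
step 2: 5 = 5; sub 6 for 5: 6; = 6; G_3 = 6−1 = 5
step 3: 5 = 5; sub 7 for 6: 5; = 5; G_4 = 5−1 = 4
step 4: 4 = 4; sub 8 for 7: 4; = 4; G_5 = 4−1 = 3
step 5: 3 = 3; sub 9 for 8: 3; = 3; G_6 = 3−1 = 2
step 6: 2 = 2; sub 10 for 9: 2; = 2; G_7 = 2−1 = 1

-1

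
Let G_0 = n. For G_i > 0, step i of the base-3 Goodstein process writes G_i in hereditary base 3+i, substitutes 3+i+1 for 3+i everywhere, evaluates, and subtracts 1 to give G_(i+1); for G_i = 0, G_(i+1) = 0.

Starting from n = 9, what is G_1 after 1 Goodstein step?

9 —HB3→ 3^2 —bump→ 4^2 = 16 —(−1)→ 15
15 —HB4→ 3·4 + 3 —bump→ 3·5 + 3 = 18 —(−1)→ 17

15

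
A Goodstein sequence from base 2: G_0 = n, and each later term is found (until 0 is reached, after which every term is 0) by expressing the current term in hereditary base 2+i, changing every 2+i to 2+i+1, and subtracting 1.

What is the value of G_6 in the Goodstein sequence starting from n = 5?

1751

step 0: 5 = 2^2 + 1; sub 3 for 2: 3^3 + 1; = 28; G_1 = 28−1 = 27
step 1: 27 = 3^3; sub 4 for 3: 4^4; = 256; G_2 = 256−1 = 255
step 2: 255 = 3·4^3 + 3·4^2 + 3·4 + 3; sub 5 for 4: 3·5^3 + 3·5^2 + 3·5 + 3; = 468; G_3 = 468−1 = 467
step 3: 467 = 3·5^3 + 3·5^2 + 3·5 + 2; sub 6 for 5: 3·6^3 + 3·6^2 + 3·6 + 2; = 776; G_4 = 776−1 = 775
step 4: 775 = 3·6^3 + 3·6^2 + 3·6 + 1; sub 7 for 6: 3·7^3 + 3·7^2 + 3·7 + 1; = 1198; G_5 = 1198−1 = 1197
step 5: 1197 = 3·7^3 + 3·7^2 + 3·7; sub 8 for 7: 3·8^3 + 3·8^2 + 3·8; = 1752; G_6 = 1752−1 = 1751
step 6: 1751 = 3·8^3 + 3·8^2 + 2·8 + 7; sub 9 for 8: 3·9^3 + 3·9^2 + 2·9 + 7; = 2455; G_7 = 2455−1 = 2454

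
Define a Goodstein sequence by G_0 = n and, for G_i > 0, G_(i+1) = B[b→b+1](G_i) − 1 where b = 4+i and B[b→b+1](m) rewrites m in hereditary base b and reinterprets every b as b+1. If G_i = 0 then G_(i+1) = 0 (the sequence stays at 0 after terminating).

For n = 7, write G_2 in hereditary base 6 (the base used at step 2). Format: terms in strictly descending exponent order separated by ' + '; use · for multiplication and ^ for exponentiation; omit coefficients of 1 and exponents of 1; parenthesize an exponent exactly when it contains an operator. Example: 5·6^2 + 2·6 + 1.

G_0 = 7. HB_4(7) = 4 + 3. Bump = 8. G_1 = 7.
G_1 = 7. HB_5(7) = 5 + 2. Bump = 8. G_2 = 7.
G_2 = 7. HB_6(7) = 6 + 1. Bump = 8. G_3 = 7.

6 + 1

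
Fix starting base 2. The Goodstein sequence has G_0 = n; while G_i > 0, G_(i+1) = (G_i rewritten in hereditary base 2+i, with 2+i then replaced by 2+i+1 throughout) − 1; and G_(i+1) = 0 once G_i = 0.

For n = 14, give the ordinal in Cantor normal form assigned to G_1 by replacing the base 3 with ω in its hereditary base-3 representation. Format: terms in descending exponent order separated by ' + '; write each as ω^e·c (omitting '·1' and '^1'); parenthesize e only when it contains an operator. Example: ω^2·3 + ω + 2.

base 2: 14 = 2^(2 + 1) + 2^2 + 2; at 3: 3^(3 + 1) + 3^3 + 3 = 111; next = 110
base 3: 110 = 3^(3 + 1) + 3^3 + 2; at 4: 4^(4 + 1) + 4^4 + 2 = 1282; next = 1281

ω^(ω + 1) + ω^ω + 2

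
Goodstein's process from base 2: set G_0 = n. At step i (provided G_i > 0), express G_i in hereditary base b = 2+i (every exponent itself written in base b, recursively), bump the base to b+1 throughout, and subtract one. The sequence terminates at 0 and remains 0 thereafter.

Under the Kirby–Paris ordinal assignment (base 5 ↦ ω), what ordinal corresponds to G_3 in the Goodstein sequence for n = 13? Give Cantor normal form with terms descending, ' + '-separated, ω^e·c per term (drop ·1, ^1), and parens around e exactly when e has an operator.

13 —HB2→ 2^(2 + 1) + 2^2 + 1 —bump→ 3^(3 + 1) + 3^3 + 1 = 109 —(−1)→ 108
108 —HB3→ 3^(3 + 1) + 3^3 —bump→ 4^(4 + 1) + 4^4 = 1280 —(−1)→ 1279
1279 —HB4→ 4^(4 + 1) + 3·4^3 + 3·4^2 + 3·4 + 3 —bump→ 5^(5 + 1) + 3·5^3 + 3·5^2 + 3·5 + 3 = 16093 —(−1)→ 16092
16092 —HB5→ 5^(5 + 1) + 3·5^3 + 3·5^2 + 3·5 + 2 —bump→ 6^(6 + 1) + 3·6^3 + 3·6^2 + 3·6 + 2 = 280712 —(−1)→ 280711

ω^(ω + 1) + ω^3·3 + ω^2·3 + ω·3 + 2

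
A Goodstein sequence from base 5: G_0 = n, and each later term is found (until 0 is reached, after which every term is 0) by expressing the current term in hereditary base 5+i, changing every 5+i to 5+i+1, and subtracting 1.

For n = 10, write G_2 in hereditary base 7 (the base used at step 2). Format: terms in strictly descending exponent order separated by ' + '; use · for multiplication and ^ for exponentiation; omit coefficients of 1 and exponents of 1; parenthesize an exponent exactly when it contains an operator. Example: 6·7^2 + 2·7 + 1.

7 + 4

(0) 10|_5 = 2·5 ↦ 2·6|_6 = 12 ⇒ 11
(1) 11|_6 = 6 + 5 ↦ 7 + 5|_7 = 12 ⇒ 11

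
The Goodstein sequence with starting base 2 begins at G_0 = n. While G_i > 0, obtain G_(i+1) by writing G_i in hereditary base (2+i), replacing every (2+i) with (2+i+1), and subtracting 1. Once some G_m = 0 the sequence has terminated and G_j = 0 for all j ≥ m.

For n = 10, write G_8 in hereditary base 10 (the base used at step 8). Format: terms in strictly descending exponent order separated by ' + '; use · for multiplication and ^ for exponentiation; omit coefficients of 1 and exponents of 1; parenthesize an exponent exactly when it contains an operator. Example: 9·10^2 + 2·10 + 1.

(0) 10|_2 = 2^(2 + 1) + 2 ↦ 3^(3 + 1) + 3|_3 = 84 ⇒ 83
(1) 83|_3 = 3^(3 + 1) + 2 ↦ 4^(4 + 1) + 2|_4 = 1026 ⇒ 1025
(2) 1025|_4 = 4^(4 + 1) + 1 ↦ 5^(5 + 1) + 1|_5 = 15626 ⇒ 15625
(3) 15625|_5 = 5^(5 + 1) ↦ 6^(6 + 1)|_6 = 279936 ⇒ 279935
(4) 279935|_6 = 5·6^6 + 5·6^5 + 5·6^4 + 5·6^3 + 5·6^2 + 5·6 + 5 ↦ 5·7^7 + 5·7^5 + 5·7^4 + 5·7^3 + 5·7^2 + 5·7 + 5|_7 = 4215755 ⇒ 4215754
(5) 4215754|_7 = 5·7^7 + 5·7^5 + 5·7^4 + 5·7^3 + 5·7^2 + 5·7 + 4 ↦ 5·8^8 + 5·8^5 + 5·8^4 + 5·8^3 + 5·8^2 + 5·8 + 4|_8 = 84073324 ⇒ 84073323
(6) 84073323|_8 = 5·8^8 + 5·8^5 + 5·8^4 + 5·8^3 + 5·8^2 + 5·8 + 3 ↦ 5·9^9 + 5·9^5 + 5·9^4 + 5·9^3 + 5·9^2 + 5·9 + 3|_9 = 1937434593 ⇒ 1937434592
(7) 1937434592|_9 = 5·9^9 + 5·9^5 + 5·9^4 + 5·9^3 + 5·9^2 + 5·9 + 2 ↦ 5·10^10 + 5·10^5 + 5·10^4 + 5·10^3 + 5·10^2 + 5·10 + 2|_10 = 50000555552 ⇒ 50000555551
(8) 50000555551|_10 = 5·10^10 + 5·10^5 + 5·10^4 + 5·10^3 + 5·10^2 + 5·10 + 1 ↦ 5·11^11 + 5·11^5 + 5·11^4 + 5·11^3 + 5·11^2 + 5·11 + 1|_11 = 1426559238831 ⇒ 1426559238830

5·10^10 + 5·10^5 + 5·10^4 + 5·10^3 + 5·10^2 + 5·10 + 1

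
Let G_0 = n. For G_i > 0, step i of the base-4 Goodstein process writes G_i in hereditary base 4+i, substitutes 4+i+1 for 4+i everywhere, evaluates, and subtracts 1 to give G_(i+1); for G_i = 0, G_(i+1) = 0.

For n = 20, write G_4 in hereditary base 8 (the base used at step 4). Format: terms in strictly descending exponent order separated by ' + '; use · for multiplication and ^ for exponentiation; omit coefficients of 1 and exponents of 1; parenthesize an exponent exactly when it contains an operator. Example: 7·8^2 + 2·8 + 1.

8^2 + 1

20 —HB4→ 4^2 + 4 —bump→ 5^2 + 5 = 30 —(−1)→ 29
29 —HB5→ 5^2 + 4 —bump→ 6^2 + 4 = 40 —(−1)→ 39
39 —HB6→ 6^2 + 3 —bump→ 7^2 + 3 = 52 —(−1)→ 51
51 —HB7→ 7^2 + 2 —bump→ 8^2 + 2 = 66 —(−1)→ 65
65 —HB8→ 8^2 + 1 —bump→ 9^2 + 1 = 82 —(−1)→ 81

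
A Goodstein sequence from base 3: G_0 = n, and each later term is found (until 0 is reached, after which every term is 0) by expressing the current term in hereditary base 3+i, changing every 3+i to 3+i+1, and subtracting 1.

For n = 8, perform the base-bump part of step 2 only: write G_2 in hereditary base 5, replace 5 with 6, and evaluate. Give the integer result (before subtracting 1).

[0] 8 ≡ 2·3 + 2 (base 3). Lift 4: 10. −1: 9.
[1] 9 ≡ 2·4 + 1 (base 4). Lift 5: 11. −1: 10.
[2] 10 ≡ 2·5 (base 5). Lift 6: 12. −1: 11.

12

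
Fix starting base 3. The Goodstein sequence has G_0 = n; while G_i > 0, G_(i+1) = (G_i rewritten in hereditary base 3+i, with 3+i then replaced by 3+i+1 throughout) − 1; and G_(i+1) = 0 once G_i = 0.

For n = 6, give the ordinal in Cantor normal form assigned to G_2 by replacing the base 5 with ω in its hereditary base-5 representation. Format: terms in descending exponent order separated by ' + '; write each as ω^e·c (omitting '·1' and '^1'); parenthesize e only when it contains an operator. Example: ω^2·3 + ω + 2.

[0] 6 ≡ 2·3 (base 3). Lift 4: 8. −1: 7.
[1] 7 ≡ 4 + 3 (base 4). Lift 5: 8. −1: 7.
[2] 7 ≡ 5 + 2 (base 5). Lift 6: 8. −1: 7.

ω + 2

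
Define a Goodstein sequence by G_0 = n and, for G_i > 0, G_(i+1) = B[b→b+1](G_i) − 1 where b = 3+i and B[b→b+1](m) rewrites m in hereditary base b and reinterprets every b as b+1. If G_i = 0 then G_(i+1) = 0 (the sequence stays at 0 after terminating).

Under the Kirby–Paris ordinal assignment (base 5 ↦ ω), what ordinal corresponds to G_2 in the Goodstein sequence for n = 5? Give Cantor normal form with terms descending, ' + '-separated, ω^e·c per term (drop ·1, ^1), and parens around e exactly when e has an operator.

[0] 5 ≡ 3 + 2 (base 3). Lift 4: 6. −1: 5.
[1] 5 ≡ 4 + 1 (base 4). Lift 5: 6. −1: 5.
[2] 5 ≡ 5 (base 5). Lift 6: 6. −1: 5.

ω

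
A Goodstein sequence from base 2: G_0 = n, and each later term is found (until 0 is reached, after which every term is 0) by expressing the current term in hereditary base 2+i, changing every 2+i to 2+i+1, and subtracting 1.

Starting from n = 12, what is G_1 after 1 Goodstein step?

107

(0) 12|_2 = 2^(2 + 1) + 2^2 ↦ 3^(3 + 1) + 3^3|_3 = 108 ⇒ 107
(1) 107|_3 = 3^(3 + 1) + 2·3^2 + 2·3 + 2 ↦ 4^(4 + 1) + 2·4^2 + 2·4 + 2|_4 = 1066 ⇒ 1065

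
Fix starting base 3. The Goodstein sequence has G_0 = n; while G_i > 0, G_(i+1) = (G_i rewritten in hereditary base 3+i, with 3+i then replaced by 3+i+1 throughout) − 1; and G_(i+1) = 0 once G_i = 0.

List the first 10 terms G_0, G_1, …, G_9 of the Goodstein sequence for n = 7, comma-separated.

G_0=7  [base 3] 2·3 + 1  →[3↦4]→  2·4 + 1 = 9  −1 ⇒ G_1=8
G_1=8  [base 4] 2·4  →[4↦5]→  2·5 = 10  −1 ⇒ G_2=9
G_2=9  [base 5] 5 + 4  →[5↦6]→  6 + 4 = 10  −1 ⇒ G_3=9
G_3=9  [base 6] 6 + 3  →[6↦7]→  7 + 3 = 10  −1 ⇒ G_4=9
G_4=9  [base 7] 7 + 2  →[7↦8]→  8 + 2 = 10  −1 ⇒ G_5=9
G_5=9  [base 8] 8 + 1  →[8↦9]→  9 + 1 = 10  −1 ⇒ G_6=9
G_6=9  [base 9] 9  →[9↦10]→  10 = 10  −1 ⇒ G_7=9
G_7=9  [base 10] 9  →[10↦11]→  9 = 9  −1 ⇒ G_8=8
G_8=8  [base 11] 8  →[11↦12]→  8 = 8  −1 ⇒ G_9=7

7, 8, 9, 9, 9, 9, 9, 9, 8, 7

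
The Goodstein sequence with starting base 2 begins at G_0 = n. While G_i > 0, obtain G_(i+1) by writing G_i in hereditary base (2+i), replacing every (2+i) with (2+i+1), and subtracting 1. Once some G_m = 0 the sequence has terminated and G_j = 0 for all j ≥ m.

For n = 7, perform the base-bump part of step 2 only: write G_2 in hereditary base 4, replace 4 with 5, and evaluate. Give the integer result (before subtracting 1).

3128

G_0=7  [base 2] 2^2 + 2 + 1  →[2↦3]→  3^3 + 3 + 1 = 31  −1 ⇒ G_1=30
G_1=30  [base 3] 3^3 + 3  →[3↦4]→  4^4 + 4 = 260  −1 ⇒ G_2=259
G_2=259  [base 4] 4^4 + 3  →[4↦5]→  5^5 + 3 = 3128  −1 ⇒ G_3=3127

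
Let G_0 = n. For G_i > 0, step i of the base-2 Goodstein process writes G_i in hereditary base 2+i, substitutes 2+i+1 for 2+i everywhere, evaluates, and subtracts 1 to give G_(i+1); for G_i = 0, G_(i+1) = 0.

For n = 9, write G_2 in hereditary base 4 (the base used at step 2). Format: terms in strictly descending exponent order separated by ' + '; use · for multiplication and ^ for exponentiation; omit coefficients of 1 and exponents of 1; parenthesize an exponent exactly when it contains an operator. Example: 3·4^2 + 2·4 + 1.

3·4^4 + 3·4^3 + 3·4^2 + 3·4 + 3

G_0 = 9. HB_2(9) = 2^(2 + 1) + 1. Bump = 82. G_1 = 81.
G_1 = 81. HB_3(81) = 3^(3 + 1). Bump = 1024. G_2 = 1023.
G_2 = 1023. HB_4(1023) = 3·4^4 + 3·4^3 + 3·4^2 + 3·4 + 3. Bump = 9843. G_3 = 9842.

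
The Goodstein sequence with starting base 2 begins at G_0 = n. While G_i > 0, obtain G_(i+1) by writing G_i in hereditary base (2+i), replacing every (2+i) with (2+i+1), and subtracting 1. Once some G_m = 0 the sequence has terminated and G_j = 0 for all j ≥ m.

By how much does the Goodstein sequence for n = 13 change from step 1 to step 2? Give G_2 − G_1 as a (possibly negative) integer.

1171

G_0=13  [base 2] 2^(2 + 1) + 2^2 + 1  →[2↦3]→  3^(3 + 1) + 3^3 + 1 = 109  −1 ⇒ G_1=108
G_1=108  [base 3] 3^(3 + 1) + 3^3  →[3↦4]→  4^(4 + 1) + 4^4 = 1280  −1 ⇒ G_2=1279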